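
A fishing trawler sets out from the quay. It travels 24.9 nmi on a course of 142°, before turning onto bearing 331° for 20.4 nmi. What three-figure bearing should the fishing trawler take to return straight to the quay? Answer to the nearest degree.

288°

Leg 1 (142°, 24.9 nmi): east 24.9 sin 142° = 15.33, north 24.9 cos 142° = -19.62
Leg 2 (331°, 20.4 nmi): east 20.4 sin 331° = -9.89, north 20.4 cos 331° = 17.84
Net displacement: 5.44 east, -1.78 north. Direction back to start is (-5.44, 1.78): bearing = atan2(-5.44, 1.78) mod 360° = 288.11° ≈ 288°.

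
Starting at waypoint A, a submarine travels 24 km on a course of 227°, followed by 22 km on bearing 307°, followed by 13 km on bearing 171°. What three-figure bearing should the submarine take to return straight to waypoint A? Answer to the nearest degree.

Leg 1 (227°, 24 km): east 24 sin 227° = -17.55, north 24 cos 227° = -16.37
Leg 2 (307°, 22 km): east 22 sin 307° = -17.57, north 22 cos 307° = 13.24
Leg 3 (171°, 13 km): east 13 sin 171° = 2.03, north 13 cos 171° = -12.84
Net displacement: -33.09 east, -15.97 north. Direction back to start is (33.09, 15.97): bearing = atan2(33.09, 15.97) mod 360° = 64.24° ≈ 064°.

064°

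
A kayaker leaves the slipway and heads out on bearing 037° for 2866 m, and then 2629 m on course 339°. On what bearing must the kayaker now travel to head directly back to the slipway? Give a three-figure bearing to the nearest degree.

Leg 1 (037°, 2866 m): east 2866 sin 37° = 1724.80, north 2866 cos 37° = 2288.89
Leg 2 (339°, 2629 m): east 2629 sin 339° = -942.15, north 2629 cos 339° = 2454.38
Net displacement: 782.65 east, 4743.27 north. Direction back to start is (-782.65, -4743.27): bearing = atan2(-782.65, -4743.27) mod 360° = 189.37° ≈ 189°.

189°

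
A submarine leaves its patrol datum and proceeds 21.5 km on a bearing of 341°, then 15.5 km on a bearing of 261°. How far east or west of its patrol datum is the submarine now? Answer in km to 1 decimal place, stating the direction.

Leg 1 (341°, 21.5 km): east 21.5 sin 341° = -7.00, north 21.5 cos 341° = 20.33
Leg 2 (261°, 15.5 km): east 15.5 sin 261° = -15.31, north 15.5 cos 261° = -2.42
Net east component: -22.31 km.

22.3 km west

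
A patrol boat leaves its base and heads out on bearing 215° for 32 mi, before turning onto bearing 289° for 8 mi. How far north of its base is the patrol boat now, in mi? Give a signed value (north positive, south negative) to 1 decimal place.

-23.6 mi

Leg 1 (215°, 32 mi): east 32 sin 215° = -18.35, north 32 cos 215° = -26.21
Leg 2 (289°, 8 mi): east 8 sin 289° = -7.56, north 8 cos 289° = 2.60
Net north component: -23.61 mi.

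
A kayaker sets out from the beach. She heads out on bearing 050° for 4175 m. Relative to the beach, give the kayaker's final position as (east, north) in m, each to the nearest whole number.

(3198, 2684)

Leg 1 (050°, 4175 m): east 4175 sin 50° = 3198.24, north 4175 cos 50° = 2683.64
Summing: 3198.24 m east, 2683.64 m north → (3198, 2684).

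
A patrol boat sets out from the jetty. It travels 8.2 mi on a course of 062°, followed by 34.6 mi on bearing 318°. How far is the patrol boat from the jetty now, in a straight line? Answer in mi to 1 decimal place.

Leg 1 (062°, 8.2 mi): east 8.2 sin 62° = 7.24, north 8.2 cos 62° = 3.85
Leg 2 (318°, 34.6 mi): east 34.6 sin 318° = -23.15, north 34.6 cos 318° = 25.71
Net: -15.91 east, 29.56 north. Distance = √((-15.91)² + (29.56)²) = 33.573 mi.

33.6 mi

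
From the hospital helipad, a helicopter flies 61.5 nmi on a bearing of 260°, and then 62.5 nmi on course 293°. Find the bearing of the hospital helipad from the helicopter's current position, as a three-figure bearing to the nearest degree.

097°

Leg 1 (260°, 61.5 nmi): east 61.5 sin 260° = -60.57, north 61.5 cos 260° = -10.68
Leg 2 (293°, 62.5 nmi): east 62.5 sin 293° = -57.53, north 62.5 cos 293° = 24.42
Net displacement: -118.10 east, 13.74 north. Direction back to start is (118.10, -13.74): bearing = atan2(118.10, -13.74) mod 360° = 96.64° ≈ 097°.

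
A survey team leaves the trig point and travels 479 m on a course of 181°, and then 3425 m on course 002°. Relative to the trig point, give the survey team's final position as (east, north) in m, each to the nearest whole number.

Leg 1 (181°, 479 m): east 479 sin 181° = -8.36, north 479 cos 181° = -478.93
Leg 2 (002°, 3425 m): east 3425 sin 2° = 119.53, north 3425 cos 2° = 3422.91
Summing: 111.17 m east, 2943.99 m north → (111, 2944).

(111, 2944)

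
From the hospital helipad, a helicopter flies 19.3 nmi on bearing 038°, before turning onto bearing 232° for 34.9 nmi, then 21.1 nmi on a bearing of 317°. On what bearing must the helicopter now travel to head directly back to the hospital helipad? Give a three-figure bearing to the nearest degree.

Leg 1 (038°, 19.3 nmi): east 19.3 sin 38° = 11.88, north 19.3 cos 38° = 15.21
Leg 2 (232°, 34.9 nmi): east 34.9 sin 232° = -27.50, north 34.9 cos 232° = -21.49
Leg 3 (317°, 21.1 nmi): east 21.1 sin 317° = -14.39, north 21.1 cos 317° = 15.43
Net displacement: -30.01 east, 9.15 north. Direction back to start is (30.01, -9.15): bearing = atan2(30.01, -9.15) mod 360° = 106.96° ≈ 107°.

107°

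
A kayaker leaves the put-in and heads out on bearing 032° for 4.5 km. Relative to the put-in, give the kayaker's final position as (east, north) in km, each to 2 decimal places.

(2.38, 3.82)

Leg 1 (032°, 4.5 km): east 4.5 sin 32° = 2.38, north 4.5 cos 32° = 3.82
Summing: 2.38 km east, 3.82 km north → (2.38, 3.82).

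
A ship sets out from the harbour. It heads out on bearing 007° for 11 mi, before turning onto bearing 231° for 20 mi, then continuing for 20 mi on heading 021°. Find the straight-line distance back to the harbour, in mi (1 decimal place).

Leg 1 (007°, 11 mi): east 11 sin 7° = 1.34, north 11 cos 7° = 10.92
Leg 2 (231°, 20 mi): east 20 sin 231° = -15.54, north 20 cos 231° = -12.59
Leg 3 (021°, 20 mi): east 20 sin 21° = 7.17, north 20 cos 21° = 18.67
Net: -7.03 east, 17.00 north. Distance = √((-7.03)² + (17.00)²) = 18.401 mi.

18.4 mi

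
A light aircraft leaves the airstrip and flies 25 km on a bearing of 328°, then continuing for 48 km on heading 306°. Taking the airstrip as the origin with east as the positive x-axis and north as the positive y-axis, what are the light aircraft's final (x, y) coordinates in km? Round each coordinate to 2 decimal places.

Leg 1 (328°, 25 km): east 25 sin 328° = -13.25, north 25 cos 328° = 21.20
Leg 2 (306°, 48 km): east 48 sin 306° = -38.83, north 48 cos 306° = 28.21
Summing: -52.08 km east, 49.41 km north → (-52.08, 49.41).

(-52.08, 49.41)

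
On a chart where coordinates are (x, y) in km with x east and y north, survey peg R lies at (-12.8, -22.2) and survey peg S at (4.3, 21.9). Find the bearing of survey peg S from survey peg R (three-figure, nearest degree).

021°

Δeast = 4.3 − -12.8 = 17.10; Δnorth = 21.9 − -22.2 = 44.10.
Bearing = atan2(Δeast, Δnorth) mod 360° = 21.19° ≈ 021°.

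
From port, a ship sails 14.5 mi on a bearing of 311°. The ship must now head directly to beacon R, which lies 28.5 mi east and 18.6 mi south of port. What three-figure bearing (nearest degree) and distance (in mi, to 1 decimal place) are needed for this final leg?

Leg 1 (311°, 14.5 mi): east 14.5 sin 311° = -10.94, north 14.5 cos 311° = 9.51
Current position: (-10.94, 9.51). Target: (28.5, -18.6). Remaining: Δeast = 39.44, Δnorth = -28.11.
Bearing = atan2(39.44, -28.11) mod 360° = 125.48°; distance = √((39.44)² + (-28.11)²) = 48.437 mi.

125°, 48.4 mi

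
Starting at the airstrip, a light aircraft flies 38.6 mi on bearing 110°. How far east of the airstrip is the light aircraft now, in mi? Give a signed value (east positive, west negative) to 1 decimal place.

Leg 1 (110°, 38.6 mi): east 38.6 sin 110° = 36.27, north 38.6 cos 110° = -13.20
Net east component: 36.27 mi.

36.3 mi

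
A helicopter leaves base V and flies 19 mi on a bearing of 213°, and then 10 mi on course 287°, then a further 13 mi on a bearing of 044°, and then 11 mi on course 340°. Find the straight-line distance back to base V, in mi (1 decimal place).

Leg 1 (213°, 19 mi): east 19 sin 213° = -10.35, north 19 cos 213° = -15.93
Leg 2 (287°, 10 mi): east 10 sin 287° = -9.56, north 10 cos 287° = 2.92
Leg 3 (044°, 13 mi): east 13 sin 44° = 9.03, north 13 cos 44° = 9.35
Leg 4 (340°, 11 mi): east 11 sin 340° = -3.76, north 11 cos 340° = 10.34
Net: -14.64 east, 6.68 north. Distance = √((-14.64)² + (6.68)²) = 16.093 mi.

16.1 mi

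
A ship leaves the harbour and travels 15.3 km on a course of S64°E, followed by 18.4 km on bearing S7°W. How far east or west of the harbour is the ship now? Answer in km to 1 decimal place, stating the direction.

11.5 km east

Leg 1 (S64°E, 15.3 km): east 15.3 sin 116° = 13.75, north 15.3 cos 116° = -6.71
Leg 2 (S7°W, 18.4 km): east 18.4 sin 187° = -2.24, north 18.4 cos 187° = -18.26
Net east component: 11.51 km.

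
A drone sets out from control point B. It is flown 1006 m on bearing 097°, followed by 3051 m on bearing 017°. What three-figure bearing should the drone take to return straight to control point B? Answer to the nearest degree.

214°

Leg 1 (097°, 1006 m): east 1006 sin 97° = 998.50, north 1006 cos 97° = -122.60
Leg 2 (017°, 3051 m): east 3051 sin 17° = 892.03, north 3051 cos 17° = 2917.69
Net displacement: 1890.53 east, 2795.09 north. Direction back to start is (-1890.53, -2795.09): bearing = atan2(-1890.53, -2795.09) mod 360° = 214.07° ≈ 214°.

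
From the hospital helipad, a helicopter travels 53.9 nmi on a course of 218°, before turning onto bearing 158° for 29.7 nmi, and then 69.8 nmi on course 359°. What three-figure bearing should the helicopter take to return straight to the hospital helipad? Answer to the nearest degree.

Leg 1 (218°, 53.9 nmi): east 53.9 sin 218° = -33.18, north 53.9 cos 218° = -42.47
Leg 2 (158°, 29.7 nmi): east 29.7 sin 158° = 11.13, north 29.7 cos 158° = -27.54
Leg 3 (359°, 69.8 nmi): east 69.8 sin 359° = -1.22, north 69.8 cos 359° = 69.79
Net displacement: -23.28 east, -0.22 north. Direction back to start is (23.28, 0.22): bearing = atan2(23.28, 0.22) mod 360° = 89.45° ≈ 089°.

089°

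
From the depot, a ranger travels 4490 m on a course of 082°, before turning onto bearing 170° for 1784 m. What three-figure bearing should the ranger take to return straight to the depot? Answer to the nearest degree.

283°

Leg 1 (082°, 4490 m): east 4490 sin 82° = 4446.30, north 4490 cos 82° = 624.89
Leg 2 (170°, 1784 m): east 1784 sin 170° = 309.79, north 1784 cos 170° = -1756.90
Net displacement: 4756.09 east, -1132.01 north. Direction back to start is (-4756.09, 1132.01): bearing = atan2(-4756.09, 1132.01) mod 360° = 283.39° ≈ 283°.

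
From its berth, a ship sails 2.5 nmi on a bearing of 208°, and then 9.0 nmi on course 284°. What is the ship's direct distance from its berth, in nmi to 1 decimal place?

9.9 nmi

Leg 1 (208°, 2.5 nmi): east 2.5 sin 208° = -1.17, north 2.5 cos 208° = -2.21
Leg 2 (284°, 9.0 nmi): east 9.0 sin 284° = -8.73, north 9.0 cos 284° = 2.18
Net: -9.91 east, -0.03 north. Distance = √((-9.91)² + (-0.03)²) = 9.906 nmi.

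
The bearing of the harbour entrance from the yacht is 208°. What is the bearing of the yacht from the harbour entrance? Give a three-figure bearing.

028°

Back-bearing = 208° − 180° = 028°.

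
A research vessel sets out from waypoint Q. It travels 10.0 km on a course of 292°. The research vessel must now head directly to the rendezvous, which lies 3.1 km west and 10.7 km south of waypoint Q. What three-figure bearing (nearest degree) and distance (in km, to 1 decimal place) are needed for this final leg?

Leg 1 (292°, 10.0 km): east 10.0 sin 292° = -9.27, north 10.0 cos 292° = 3.75
Current position: (-9.27, 3.75). Target: (-3.1, -10.7). Remaining: Δeast = 6.17, Δnorth = -14.45.
Bearing = atan2(6.17, -14.45) mod 360° = 156.87°; distance = √((6.17)² + (-14.45)²) = 15.709 km.

157°, 15.7 km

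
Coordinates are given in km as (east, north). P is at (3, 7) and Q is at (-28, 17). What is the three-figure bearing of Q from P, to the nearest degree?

Δeast = -28 − 3 = -31.00; Δnorth = 17 − 7 = 10.00.
Bearing = atan2(Δeast, Δnorth) mod 360° = 287.88° ≈ 288°.

288°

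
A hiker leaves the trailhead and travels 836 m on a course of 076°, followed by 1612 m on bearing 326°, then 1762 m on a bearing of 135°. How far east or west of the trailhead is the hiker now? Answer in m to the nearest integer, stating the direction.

Leg 1 (076°, 836 m): east 836 sin 76° = 811.17, north 836 cos 76° = 202.25
Leg 2 (326°, 1612 m): east 1612 sin 326° = -901.42, north 1612 cos 326° = 1336.41
Leg 3 (135°, 1762 m): east 1762 sin 135° = 1245.92, north 1762 cos 135° = -1245.92
Net east component: 1155.67 m.

1156 m east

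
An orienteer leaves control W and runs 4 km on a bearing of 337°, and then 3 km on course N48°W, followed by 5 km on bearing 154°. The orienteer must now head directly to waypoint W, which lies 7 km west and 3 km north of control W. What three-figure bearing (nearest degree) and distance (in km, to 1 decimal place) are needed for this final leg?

Leg 1 (337°, 4 km): east 4 sin 337° = -1.56, north 4 cos 337° = 3.68
Leg 2 (N48°W, 3 km): east 3 sin 312° = -2.23, north 3 cos 312° = 2.01
Leg 3 (154°, 5 km): east 5 sin 154° = 2.19, north 5 cos 154° = -4.49
Current position: (-1.60, 1.20). Target: (-7, 3). Remaining: Δeast = -5.40, Δnorth = 1.80.
Bearing = atan2(-5.40, 1.80) mod 360° = 288.48°; distance = √((-5.40)² + (1.80)²) = 5.693 km.

288°, 5.7 km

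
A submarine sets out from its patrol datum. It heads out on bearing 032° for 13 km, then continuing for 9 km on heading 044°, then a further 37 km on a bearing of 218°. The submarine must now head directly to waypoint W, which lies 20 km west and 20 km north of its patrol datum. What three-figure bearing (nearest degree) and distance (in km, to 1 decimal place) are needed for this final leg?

342°, 33.3 km

Leg 1 (032°, 13 km): east 13 sin 32° = 6.89, north 13 cos 32° = 11.02
Leg 2 (044°, 9 km): east 9 sin 44° = 6.25, north 9 cos 44° = 6.47
Leg 3 (218°, 37 km): east 37 sin 218° = -22.78, north 37 cos 218° = -29.16
Current position: (-9.64, -11.66). Target: (-20, 20). Remaining: Δeast = -10.36, Δnorth = 31.66.
Bearing = atan2(-10.36, 31.66) mod 360° = 341.88°; distance = √((-10.36)² + (31.66)²) = 33.310 km.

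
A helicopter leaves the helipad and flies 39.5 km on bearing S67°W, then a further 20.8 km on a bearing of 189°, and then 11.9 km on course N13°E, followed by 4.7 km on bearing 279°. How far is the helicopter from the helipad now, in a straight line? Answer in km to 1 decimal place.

Leg 1 (S67°W, 39.5 km): east 39.5 sin 247° = -36.36, north 39.5 cos 247° = -15.43
Leg 2 (189°, 20.8 km): east 20.8 sin 189° = -3.25, north 20.8 cos 189° = -20.54
Leg 3 (N13°E, 11.9 km): east 11.9 sin 13° = 2.68, north 11.9 cos 13° = 11.60
Leg 4 (279°, 4.7 km): east 4.7 sin 279° = -4.64, north 4.7 cos 279° = 0.74
Net: -41.58 east, -23.65 north. Distance = √((-41.58)² + (-23.65)²) = 47.833 km.

47.8 km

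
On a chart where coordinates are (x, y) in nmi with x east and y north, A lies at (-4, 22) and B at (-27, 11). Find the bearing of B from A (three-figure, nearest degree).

Δeast = -27 − -4 = -23.00; Δnorth = 11 − 22 = -11.00.
Bearing = atan2(Δeast, Δnorth) mod 360° = 244.44° ≈ 244°.

244°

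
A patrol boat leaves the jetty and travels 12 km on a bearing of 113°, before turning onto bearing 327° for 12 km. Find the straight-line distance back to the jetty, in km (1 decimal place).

Leg 1 (113°, 12 km): east 12 sin 113° = 11.05, north 12 cos 113° = -4.69
Leg 2 (327°, 12 km): east 12 sin 327° = -6.54, north 12 cos 327° = 10.06
Net: 4.51 east, 5.38 north. Distance = √((4.51)² + (5.38)²) = 7.017 km.

7.0 km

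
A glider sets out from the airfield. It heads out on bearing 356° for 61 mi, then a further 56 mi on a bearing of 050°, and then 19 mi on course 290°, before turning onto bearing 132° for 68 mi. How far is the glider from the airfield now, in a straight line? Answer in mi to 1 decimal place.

91.8 mi

Leg 1 (356°, 61 mi): east 61 sin 356° = -4.26, north 61 cos 356° = 60.85
Leg 2 (050°, 56 mi): east 56 sin 50° = 42.90, north 56 cos 50° = 36.00
Leg 3 (290°, 19 mi): east 19 sin 290° = -17.85, north 19 cos 290° = 6.50
Leg 4 (132°, 68 mi): east 68 sin 132° = 50.53, north 68 cos 132° = -45.50
Net: 71.32 east, 57.85 north. Distance = √((71.32)² + (57.85)²) = 91.831 mi.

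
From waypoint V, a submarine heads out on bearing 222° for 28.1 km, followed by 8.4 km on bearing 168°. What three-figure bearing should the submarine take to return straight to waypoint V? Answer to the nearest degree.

030°

Leg 1 (222°, 28.1 km): east 28.1 sin 222° = -18.80, north 28.1 cos 222° = -20.88
Leg 2 (168°, 8.4 km): east 8.4 sin 168° = 1.75, north 8.4 cos 168° = -8.22
Net displacement: -17.06 east, -29.10 north. Direction back to start is (17.06, 29.10): bearing = atan2(17.06, 29.10) mod 360° = 30.38° ≈ 030°.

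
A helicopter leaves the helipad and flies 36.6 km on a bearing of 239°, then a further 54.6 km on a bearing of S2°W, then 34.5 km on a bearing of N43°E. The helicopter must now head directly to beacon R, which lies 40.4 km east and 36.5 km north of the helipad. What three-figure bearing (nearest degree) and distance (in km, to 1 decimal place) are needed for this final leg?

031°, 98.4 km

Leg 1 (239°, 36.6 km): east 36.6 sin 239° = -31.37, north 36.6 cos 239° = -18.85
Leg 2 (S2°W, 54.6 km): east 54.6 sin 182° = -1.91, north 54.6 cos 182° = -54.57
Leg 3 (N43°E, 34.5 km): east 34.5 sin 43° = 23.53, north 34.5 cos 43° = 25.23
Current position: (-9.75, -48.19). Target: (40.4, 36.5). Remaining: Δeast = 50.15, Δnorth = 84.69.
Bearing = atan2(50.15, 84.69) mod 360° = 30.63°; distance = √((50.15)² + (84.69)²) = 98.420 km.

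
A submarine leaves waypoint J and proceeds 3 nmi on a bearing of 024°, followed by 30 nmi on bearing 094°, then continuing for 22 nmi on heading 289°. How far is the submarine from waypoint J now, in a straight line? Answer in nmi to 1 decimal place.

Leg 1 (024°, 3 nmi): east 3 sin 24° = 1.22, north 3 cos 24° = 2.74
Leg 2 (094°, 30 nmi): east 30 sin 94° = 29.93, north 30 cos 94° = -2.09
Leg 3 (289°, 22 nmi): east 22 sin 289° = -20.80, north 22 cos 289° = 7.16
Net: 10.35 east, 7.81 north. Distance = √((10.35)² + (7.81)²) = 12.963 nmi.

13.0 nmi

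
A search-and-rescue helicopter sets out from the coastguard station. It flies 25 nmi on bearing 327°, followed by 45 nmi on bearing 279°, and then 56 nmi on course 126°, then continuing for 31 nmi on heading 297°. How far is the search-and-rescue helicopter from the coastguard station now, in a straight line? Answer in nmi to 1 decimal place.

Leg 1 (327°, 25 nmi): east 25 sin 327° = -13.62, north 25 cos 327° = 20.97
Leg 2 (279°, 45 nmi): east 45 sin 279° = -44.45, north 45 cos 279° = 7.04
Leg 3 (126°, 56 nmi): east 56 sin 126° = 45.30, north 56 cos 126° = -32.92
Leg 4 (297°, 31 nmi): east 31 sin 297° = -27.62, north 31 cos 297° = 14.07
Net: -40.38 east, 9.16 north. Distance = √((-40.38)² + (9.16)²) = 41.405 nmi.

41.4 nmi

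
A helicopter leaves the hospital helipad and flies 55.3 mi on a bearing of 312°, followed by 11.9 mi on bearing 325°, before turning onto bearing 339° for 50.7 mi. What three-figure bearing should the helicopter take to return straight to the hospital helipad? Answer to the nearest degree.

145°

Leg 1 (312°, 55.3 mi): east 55.3 sin 312° = -41.10, north 55.3 cos 312° = 37.00
Leg 2 (325°, 11.9 mi): east 11.9 sin 325° = -6.83, north 11.9 cos 325° = 9.75
Leg 3 (339°, 50.7 mi): east 50.7 sin 339° = -18.17, north 50.7 cos 339° = 47.33
Net displacement: -66.09 east, 94.08 north. Direction back to start is (66.09, -94.08): bearing = atan2(66.09, -94.08) mod 360° = 144.91° ≈ 145°.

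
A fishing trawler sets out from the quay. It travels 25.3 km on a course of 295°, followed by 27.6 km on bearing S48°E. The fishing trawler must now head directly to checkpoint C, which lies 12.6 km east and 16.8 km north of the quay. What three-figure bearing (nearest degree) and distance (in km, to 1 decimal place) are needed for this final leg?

Leg 1 (295°, 25.3 km): east 25.3 sin 295° = -22.93, north 25.3 cos 295° = 10.69
Leg 2 (S48°E, 27.6 km): east 27.6 sin 132° = 20.51, north 27.6 cos 132° = -18.47
Current position: (-2.42, -7.78). Target: (12.6, 16.8). Remaining: Δeast = 15.02, Δnorth = 24.58.
Bearing = atan2(15.02, 24.58) mod 360° = 31.43°; distance = √((15.02)² + (24.58)²) = 28.802 km.

031°, 28.8 km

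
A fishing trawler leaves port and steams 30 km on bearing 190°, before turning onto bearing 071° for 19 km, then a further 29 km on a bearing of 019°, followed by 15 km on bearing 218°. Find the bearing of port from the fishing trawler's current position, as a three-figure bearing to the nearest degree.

Leg 1 (190°, 30 km): east 30 sin 190° = -5.21, north 30 cos 190° = -29.54
Leg 2 (071°, 19 km): east 19 sin 71° = 17.96, north 19 cos 71° = 6.19
Leg 3 (019°, 29 km): east 29 sin 19° = 9.44, north 29 cos 19° = 27.42
Leg 4 (218°, 15 km): east 15 sin 218° = -9.23, north 15 cos 218° = -11.82
Net displacement: 12.96 east, -7.76 north. Direction back to start is (-12.96, 7.76): bearing = atan2(-12.96, 7.76) mod 360° = 300.90° ≈ 301°.

301°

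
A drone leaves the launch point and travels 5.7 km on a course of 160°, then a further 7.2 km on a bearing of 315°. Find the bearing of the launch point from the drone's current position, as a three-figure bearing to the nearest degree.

085°

Leg 1 (160°, 5.7 km): east 5.7 sin 160° = 1.95, north 5.7 cos 160° = -5.36
Leg 2 (315°, 7.2 km): east 7.2 sin 315° = -5.09, north 7.2 cos 315° = 5.09
Net displacement: -3.14 east, -0.27 north. Direction back to start is (3.14, 0.27): bearing = atan2(3.14, 0.27) mod 360° = 85.18° ≈ 085°.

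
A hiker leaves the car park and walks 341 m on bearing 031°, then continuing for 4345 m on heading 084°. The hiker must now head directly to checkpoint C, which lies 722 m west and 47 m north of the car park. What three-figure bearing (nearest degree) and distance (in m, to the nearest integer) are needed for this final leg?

Leg 1 (031°, 341 m): east 341 sin 31° = 175.63, north 341 cos 31° = 292.29
Leg 2 (084°, 4345 m): east 4345 sin 84° = 4321.20, north 4345 cos 84° = 454.18
Current position: (4496.83, 746.47). Target: (-722, 47). Remaining: Δeast = -5218.83, Δnorth = -699.47.
Bearing = atan2(-5218.83, -699.47) mod 360° = 262.37°; distance = √((-5218.83)² + (-699.47)²) = 5265.491 m.

262°, 5265 m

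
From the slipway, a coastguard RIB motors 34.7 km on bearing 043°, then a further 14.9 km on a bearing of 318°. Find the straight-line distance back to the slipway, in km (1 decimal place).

Leg 1 (043°, 34.7 km): east 34.7 sin 43° = 23.67, north 34.7 cos 43° = 25.38
Leg 2 (318°, 14.9 km): east 14.9 sin 318° = -9.97, north 14.9 cos 318° = 11.07
Net: 13.70 east, 36.45 north. Distance = √((13.70)² + (36.45)²) = 38.939 km.

38.9 km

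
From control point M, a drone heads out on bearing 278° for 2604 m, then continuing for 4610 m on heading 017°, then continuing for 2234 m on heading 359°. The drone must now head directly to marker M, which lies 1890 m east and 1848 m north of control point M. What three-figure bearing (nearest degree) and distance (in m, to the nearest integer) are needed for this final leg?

149°, 6048 m

Leg 1 (278°, 2604 m): east 2604 sin 278° = -2578.66, north 2604 cos 278° = 362.41
Leg 2 (017°, 4610 m): east 4610 sin 17° = 1347.83, north 4610 cos 17° = 4408.56
Leg 3 (359°, 2234 m): east 2234 sin 359° = -38.99, north 2234 cos 359° = 2233.66
Current position: (-1269.81, 7004.63). Target: (1890, 1848). Remaining: Δeast = 3159.81, Δnorth = -5156.63.
Bearing = atan2(3159.81, -5156.63) mod 360° = 148.50°; distance = √((3159.81)² + (-5156.63)²) = 6047.749 m.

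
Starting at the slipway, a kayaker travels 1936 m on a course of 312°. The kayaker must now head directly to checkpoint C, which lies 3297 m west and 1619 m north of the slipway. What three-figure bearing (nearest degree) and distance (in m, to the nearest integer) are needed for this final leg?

Leg 1 (312°, 1936 m): east 1936 sin 312° = -1438.73, north 1936 cos 312° = 1295.44
Current position: (-1438.73, 1295.44). Target: (-3297, 1619). Remaining: Δeast = -1858.27, Δnorth = 323.56.
Bearing = atan2(-1858.27, 323.56) mod 360° = 279.88°; distance = √((-1858.27)² + (323.56)²) = 1886.231 m.

280°, 1886 m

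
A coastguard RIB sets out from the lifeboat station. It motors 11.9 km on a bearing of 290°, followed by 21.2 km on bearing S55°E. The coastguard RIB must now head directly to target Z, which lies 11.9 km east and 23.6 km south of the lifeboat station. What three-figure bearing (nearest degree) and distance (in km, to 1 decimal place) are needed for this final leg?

Leg 1 (290°, 11.9 km): east 11.9 sin 290° = -11.18, north 11.9 cos 290° = 4.07
Leg 2 (S55°E, 21.2 km): east 21.2 sin 125° = 17.37, north 21.2 cos 125° = -12.16
Current position: (6.18, -8.09). Target: (11.9, -23.6). Remaining: Δeast = 5.72, Δnorth = -15.51.
Bearing = atan2(5.72, -15.51) mod 360° = 159.77°; distance = √((5.72)² + (-15.51)²) = 16.530 km.

160°, 16.5 km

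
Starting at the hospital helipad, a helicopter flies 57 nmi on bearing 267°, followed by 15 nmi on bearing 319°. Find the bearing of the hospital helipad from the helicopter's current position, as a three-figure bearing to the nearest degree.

097°

Leg 1 (267°, 57 nmi): east 57 sin 267° = -56.92, north 57 cos 267° = -2.98
Leg 2 (319°, 15 nmi): east 15 sin 319° = -9.84, north 15 cos 319° = 11.32
Net displacement: -66.76 east, 8.34 north. Direction back to start is (66.76, -8.34): bearing = atan2(66.76, -8.34) mod 360° = 97.12° ≈ 097°.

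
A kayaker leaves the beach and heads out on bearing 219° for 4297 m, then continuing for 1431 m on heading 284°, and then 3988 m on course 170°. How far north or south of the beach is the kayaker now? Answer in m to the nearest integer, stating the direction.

6921 m south

Leg 1 (219°, 4297 m): east 4297 sin 219° = -2704.19, north 4297 cos 219° = -3339.40
Leg 2 (284°, 1431 m): east 1431 sin 284° = -1388.49, north 1431 cos 284° = 346.19
Leg 3 (170°, 3988 m): east 3988 sin 170° = 692.51, north 3988 cos 170° = -3927.41
Net north component: -6920.62 m.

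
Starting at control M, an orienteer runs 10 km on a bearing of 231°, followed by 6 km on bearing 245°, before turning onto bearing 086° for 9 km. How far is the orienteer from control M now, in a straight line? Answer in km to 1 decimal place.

9.2 km

Leg 1 (231°, 10 km): east 10 sin 231° = -7.77, north 10 cos 231° = -6.29
Leg 2 (245°, 6 km): east 6 sin 245° = -5.44, north 6 cos 245° = -2.54
Leg 3 (086°, 9 km): east 9 sin 86° = 8.98, north 9 cos 86° = 0.63
Net: -4.23 east, -8.20 north. Distance = √((-4.23)² + (-8.20)²) = 9.228 km.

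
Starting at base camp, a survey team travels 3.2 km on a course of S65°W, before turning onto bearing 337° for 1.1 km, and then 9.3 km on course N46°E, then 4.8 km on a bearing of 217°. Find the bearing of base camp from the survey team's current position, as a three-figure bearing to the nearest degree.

192°

Leg 1 (S65°W, 3.2 km): east 3.2 sin 245° = -2.90, north 3.2 cos 245° = -1.35
Leg 2 (337°, 1.1 km): east 1.1 sin 337° = -0.43, north 1.1 cos 337° = 1.01
Leg 3 (N46°E, 9.3 km): east 9.3 sin 46° = 6.69, north 9.3 cos 46° = 6.46
Leg 4 (217°, 4.8 km): east 4.8 sin 217° = -2.89, north 4.8 cos 217° = -3.83
Net displacement: 0.47 east, 2.29 north. Direction back to start is (-0.47, -2.29): bearing = atan2(-0.47, -2.29) mod 360° = 191.64° ≈ 192°.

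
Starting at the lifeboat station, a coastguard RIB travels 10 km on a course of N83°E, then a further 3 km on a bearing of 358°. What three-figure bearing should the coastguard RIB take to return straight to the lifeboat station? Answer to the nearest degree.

247°

Leg 1 (N83°E, 10 km): east 10 sin 83° = 9.93, north 10 cos 83° = 1.22
Leg 2 (358°, 3 km): east 3 sin 358° = -0.10, north 3 cos 358° = 3.00
Net displacement: 9.82 east, 4.22 north. Direction back to start is (-9.82, -4.22): bearing = atan2(-9.82, -4.22) mod 360° = 246.76° ≈ 247°.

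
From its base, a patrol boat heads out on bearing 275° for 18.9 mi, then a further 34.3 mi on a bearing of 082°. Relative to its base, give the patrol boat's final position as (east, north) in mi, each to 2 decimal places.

(15.14, 6.42)

Leg 1 (275°, 18.9 mi): east 18.9 sin 275° = -18.83, north 18.9 cos 275° = 1.65
Leg 2 (082°, 34.3 mi): east 34.3 sin 82° = 33.97, north 34.3 cos 82° = 4.77
Summing: 15.14 mi east, 6.42 mi north → (15.14, 6.42).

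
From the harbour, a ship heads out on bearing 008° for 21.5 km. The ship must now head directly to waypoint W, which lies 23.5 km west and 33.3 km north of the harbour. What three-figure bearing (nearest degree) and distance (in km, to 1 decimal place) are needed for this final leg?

294°, 29.1 km

Leg 1 (008°, 21.5 km): east 21.5 sin 8° = 2.99, north 21.5 cos 8° = 21.29
Current position: (2.99, 21.29). Target: (-23.5, 33.3). Remaining: Δeast = -26.49, Δnorth = 12.01.
Bearing = atan2(-26.49, 12.01) mod 360° = 294.39°; distance = √((-26.49)² + (12.01)²) = 29.087 km.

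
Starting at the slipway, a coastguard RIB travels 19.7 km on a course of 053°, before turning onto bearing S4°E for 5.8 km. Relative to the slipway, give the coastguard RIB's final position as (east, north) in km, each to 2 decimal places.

(16.14, 6.07)

Leg 1 (053°, 19.7 km): east 19.7 sin 53° = 15.73, north 19.7 cos 53° = 11.86
Leg 2 (S4°E, 5.8 km): east 5.8 sin 176° = 0.40, north 5.8 cos 176° = -5.79
Summing: 16.14 km east, 6.07 km north → (16.14, 6.07).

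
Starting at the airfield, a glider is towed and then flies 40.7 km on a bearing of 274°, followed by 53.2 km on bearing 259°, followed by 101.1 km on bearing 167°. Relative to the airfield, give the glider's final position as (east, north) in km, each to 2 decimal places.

Leg 1 (274°, 40.7 km): east 40.7 sin 274° = -40.60, north 40.7 cos 274° = 2.84
Leg 2 (259°, 53.2 km): east 53.2 sin 259° = -52.22, north 53.2 cos 259° = -10.15
Leg 3 (167°, 101.1 km): east 101.1 sin 167° = 22.74, north 101.1 cos 167° = -98.51
Summing: -70.08 km east, -105.82 km north → (-70.08, -105.82).

(-70.08, -105.82)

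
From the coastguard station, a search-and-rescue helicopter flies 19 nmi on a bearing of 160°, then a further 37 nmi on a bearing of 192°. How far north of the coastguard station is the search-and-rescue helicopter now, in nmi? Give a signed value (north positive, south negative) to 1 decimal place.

-54.0 nmi

Leg 1 (160°, 19 nmi): east 19 sin 160° = 6.50, north 19 cos 160° = -17.85
Leg 2 (192°, 37 nmi): east 37 sin 192° = -7.69, north 37 cos 192° = -36.19
Net north component: -54.05 nmi.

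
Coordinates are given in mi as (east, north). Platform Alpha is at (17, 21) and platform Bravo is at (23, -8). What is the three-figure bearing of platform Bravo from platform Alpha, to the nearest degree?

168°

Δeast = 23 − 17 = 6.00; Δnorth = -8 − 21 = -29.00.
Bearing = atan2(Δeast, Δnorth) mod 360° = 168.31° ≈ 168°.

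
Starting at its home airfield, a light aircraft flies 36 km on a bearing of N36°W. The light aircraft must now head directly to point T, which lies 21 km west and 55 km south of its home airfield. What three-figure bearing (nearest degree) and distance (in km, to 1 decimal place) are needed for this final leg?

180°, 84.1 km

Leg 1 (N36°W, 36 km): east 36 sin 324° = -21.16, north 36 cos 324° = 29.12
Current position: (-21.16, 29.12). Target: (-21, -55). Remaining: Δeast = 0.16, Δnorth = -84.12.
Bearing = atan2(0.16, -84.12) mod 360° = 179.89°; distance = √((0.16)² + (-84.12)²) = 84.125 km.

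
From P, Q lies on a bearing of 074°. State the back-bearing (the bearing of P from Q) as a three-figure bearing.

254°

Back-bearing = 074° + 180° = 254°.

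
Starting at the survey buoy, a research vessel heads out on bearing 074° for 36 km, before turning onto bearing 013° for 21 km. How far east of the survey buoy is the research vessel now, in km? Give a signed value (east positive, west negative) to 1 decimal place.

39.3 km

Leg 1 (074°, 36 km): east 36 sin 74° = 34.61, north 36 cos 74° = 9.92
Leg 2 (013°, 21 km): east 21 sin 13° = 4.72, north 21 cos 13° = 20.46
Net east component: 39.33 km.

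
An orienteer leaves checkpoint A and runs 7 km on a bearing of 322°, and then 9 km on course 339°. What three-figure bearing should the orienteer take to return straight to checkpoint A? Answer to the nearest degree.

152°

Leg 1 (322°, 7 km): east 7 sin 322° = -4.31, north 7 cos 322° = 5.52
Leg 2 (339°, 9 km): east 9 sin 339° = -3.23, north 9 cos 339° = 8.40
Net displacement: -7.53 east, 13.92 north. Direction back to start is (7.53, -13.92): bearing = atan2(7.53, -13.92) mod 360° = 151.57° ≈ 152°.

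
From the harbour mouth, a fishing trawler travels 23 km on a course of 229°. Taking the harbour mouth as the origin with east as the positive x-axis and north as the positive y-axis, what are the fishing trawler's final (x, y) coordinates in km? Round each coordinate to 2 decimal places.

(-17.36, -15.09)

Leg 1 (229°, 23 km): east 23 sin 229° = -17.36, north 23 cos 229° = -15.09
Summing: -17.36 km east, -15.09 km north → (-17.36, -15.09).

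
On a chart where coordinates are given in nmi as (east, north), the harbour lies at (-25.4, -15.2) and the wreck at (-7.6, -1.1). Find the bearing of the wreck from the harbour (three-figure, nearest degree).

Δeast = -7.6 − -25.4 = 17.80; Δnorth = -1.1 − -15.2 = 14.10.
Bearing = atan2(Δeast, Δnorth) mod 360° = 51.62° ≈ 052°.

052°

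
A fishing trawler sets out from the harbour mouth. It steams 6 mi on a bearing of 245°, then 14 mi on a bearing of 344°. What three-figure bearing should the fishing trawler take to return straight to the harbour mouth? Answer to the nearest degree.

140°

Leg 1 (245°, 6 mi): east 6 sin 245° = -5.44, north 6 cos 245° = -2.54
Leg 2 (344°, 14 mi): east 14 sin 344° = -3.86, north 14 cos 344° = 13.46
Net displacement: -9.30 east, 10.92 north. Direction back to start is (9.30, -10.92): bearing = atan2(9.30, -10.92) mod 360° = 139.60° ≈ 140°.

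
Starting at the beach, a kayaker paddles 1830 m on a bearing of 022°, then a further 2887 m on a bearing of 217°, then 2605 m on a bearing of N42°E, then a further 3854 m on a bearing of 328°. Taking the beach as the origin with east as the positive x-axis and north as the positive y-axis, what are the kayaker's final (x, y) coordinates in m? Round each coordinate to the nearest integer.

(-1351, 4595)

Leg 1 (022°, 1830 m): east 1830 sin 22° = 685.53, north 1830 cos 22° = 1696.75
Leg 2 (217°, 2887 m): east 2887 sin 217° = -1737.44, north 2887 cos 217° = -2305.66
Leg 3 (N42°E, 2605 m): east 2605 sin 42° = 1743.09, north 2605 cos 42° = 1935.89
Leg 4 (328°, 3854 m): east 3854 sin 328° = -2042.31, north 3854 cos 328° = 3268.38
Summing: -1351.13 m east, 4595.36 m north → (-1351, 4595).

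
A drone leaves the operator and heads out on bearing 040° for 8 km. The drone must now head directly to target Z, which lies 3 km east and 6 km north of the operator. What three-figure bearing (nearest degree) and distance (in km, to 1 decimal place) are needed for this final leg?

Leg 1 (040°, 8 km): east 8 sin 40° = 5.14, north 8 cos 40° = 6.13
Current position: (5.14, 6.13). Target: (3, 6). Remaining: Δeast = -2.14, Δnorth = -0.13.
Bearing = atan2(-2.14, -0.13) mod 360° = 266.57°; distance = √((-2.14)² + (-0.13)²) = 2.146 km.

267°, 2.1 km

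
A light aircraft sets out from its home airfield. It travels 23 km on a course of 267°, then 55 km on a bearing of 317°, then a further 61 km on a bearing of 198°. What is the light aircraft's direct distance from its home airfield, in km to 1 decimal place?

81.6 km

Leg 1 (267°, 23 km): east 23 sin 267° = -22.97, north 23 cos 267° = -1.20
Leg 2 (317°, 55 km): east 55 sin 317° = -37.51, north 55 cos 317° = 40.22
Leg 3 (198°, 61 km): east 61 sin 198° = -18.85, north 61 cos 198° = -58.01
Net: -79.33 east, -18.99 north. Distance = √((-79.33)² + (-18.99)²) = 81.571 km.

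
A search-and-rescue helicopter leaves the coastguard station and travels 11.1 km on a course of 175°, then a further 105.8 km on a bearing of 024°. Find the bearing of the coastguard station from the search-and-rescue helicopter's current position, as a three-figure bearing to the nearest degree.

207°

Leg 1 (175°, 11.1 km): east 11.1 sin 175° = 0.97, north 11.1 cos 175° = -11.06
Leg 2 (024°, 105.8 km): east 105.8 sin 24° = 43.03, north 105.8 cos 24° = 96.65
Net displacement: 44.00 east, 85.60 north. Direction back to start is (-44.00, -85.60): bearing = atan2(-44.00, -85.60) mod 360° = 207.21° ≈ 207°.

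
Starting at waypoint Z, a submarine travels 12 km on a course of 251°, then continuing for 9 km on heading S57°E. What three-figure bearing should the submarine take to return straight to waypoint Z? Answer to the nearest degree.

023°

Leg 1 (251°, 12 km): east 12 sin 251° = -11.35, north 12 cos 251° = -3.91
Leg 2 (S57°E, 9 km): east 9 sin 123° = 7.55, north 9 cos 123° = -4.90
Net displacement: -3.80 east, -8.81 north. Direction back to start is (3.80, 8.81): bearing = atan2(3.80, 8.81) mod 360° = 23.33° ≈ 023°.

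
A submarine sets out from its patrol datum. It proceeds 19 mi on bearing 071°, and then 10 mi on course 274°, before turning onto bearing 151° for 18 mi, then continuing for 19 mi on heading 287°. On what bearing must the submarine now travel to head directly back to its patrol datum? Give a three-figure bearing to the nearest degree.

Leg 1 (071°, 19 mi): east 19 sin 71° = 17.96, north 19 cos 71° = 6.19
Leg 2 (274°, 10 mi): east 10 sin 274° = -9.98, north 10 cos 274° = 0.70
Leg 3 (151°, 18 mi): east 18 sin 151° = 8.73, north 18 cos 151° = -15.74
Leg 4 (287°, 19 mi): east 19 sin 287° = -18.17, north 19 cos 287° = 5.56
Net displacement: -1.45 east, -3.30 north. Direction back to start is (1.45, 3.30): bearing = atan2(1.45, 3.30) mod 360° = 23.75° ≈ 024°.

024°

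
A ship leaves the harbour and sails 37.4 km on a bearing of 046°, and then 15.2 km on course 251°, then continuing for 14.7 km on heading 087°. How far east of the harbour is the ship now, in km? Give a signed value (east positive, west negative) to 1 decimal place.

Leg 1 (046°, 37.4 km): east 37.4 sin 46° = 26.90, north 37.4 cos 46° = 25.98
Leg 2 (251°, 15.2 km): east 15.2 sin 251° = -14.37, north 15.2 cos 251° = -4.95
Leg 3 (087°, 14.7 km): east 14.7 sin 87° = 14.68, north 14.7 cos 87° = 0.77
Net east component: 27.21 km.

27.2 km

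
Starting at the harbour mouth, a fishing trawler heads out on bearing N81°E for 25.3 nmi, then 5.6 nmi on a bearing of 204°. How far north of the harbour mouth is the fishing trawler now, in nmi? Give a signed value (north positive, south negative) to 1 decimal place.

-1.2 nmi

Leg 1 (N81°E, 25.3 nmi): east 25.3 sin 81° = 24.99, north 25.3 cos 81° = 3.96
Leg 2 (204°, 5.6 nmi): east 5.6 sin 204° = -2.28, north 5.6 cos 204° = -5.12
Net north component: -1.16 nmi.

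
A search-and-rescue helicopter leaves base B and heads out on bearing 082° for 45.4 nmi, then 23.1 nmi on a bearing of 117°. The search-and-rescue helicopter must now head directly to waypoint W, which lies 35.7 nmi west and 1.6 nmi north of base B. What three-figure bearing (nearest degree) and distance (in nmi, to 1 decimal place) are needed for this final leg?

273°, 101.4 nmi

Leg 1 (082°, 45.4 nmi): east 45.4 sin 82° = 44.96, north 45.4 cos 82° = 6.32
Leg 2 (117°, 23.1 nmi): east 23.1 sin 117° = 20.58, north 23.1 cos 117° = -10.49
Current position: (65.54, -4.17). Target: (-35.7, 1.6). Remaining: Δeast = -101.24, Δnorth = 5.77.
Bearing = atan2(-101.24, 5.77) mod 360° = 273.26°; distance = √((-101.24)² + (5.77)²) = 101.405 nmi.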